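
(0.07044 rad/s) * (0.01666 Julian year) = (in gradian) 0.07044 rad/s is already in rad/s. 1 Julian year = 31557600 s, so 0.01666 Julian year = 0.01666 * 31557600 = 525749.62 s. Combine: 0.07044 rad/s * 525749.62 s = 37033.803 rad. 1 gradian = 0.015707963 rad, so 37033.803 rad = 37033.803 / 0.015707963 = 2357645.1 gradian ≈ 2.358e+06 gradian (4 s.f.). Final answer: 2.358e+06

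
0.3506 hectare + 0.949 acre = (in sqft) 7.908e+04. Check: 1 hectare = 10000 m^2, so 0.3506 hectare = 0.3506 * 10000 = 3506 m^2. 1 acre = 4046.8564 m^2, so 0.949 acre = 0.949 * 4046.8564 = 3840.4667 m^2. Sum: 3506 + 3840.4667 = 7346.4667 m^2. 1 sqft = 0.09290304 m^2, so 7346.4667 m^2 = 7346.4667 / 0.09290304 = 79076.71 sqft ≈ 7.908e+04 sqft (4 s.f.).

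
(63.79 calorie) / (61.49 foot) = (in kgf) 1 calorie = 4.184 J, so 63.79 calorie = 63.79 * 4.184 = 266.89736 J. 1 foot = 0.3048 m, so 61.49 foot = 61.49 * 0.3048 = 18.742152 m. Combine: 266.89736 J / 18.742152 m = 14.240486 N. 1 kgf = 9.80665 N, so 14.240486 N = 14.240486 / 9.80665 = 1.4521255 kgf ≈ 1.452 kgf (4 s.f.). Final answer: 1.452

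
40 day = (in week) 5.714. Check: 1 day = 86400 s, so 40 day = 40 * 86400 = 3456000 s. 1 week = 604800 s, so 3456000 s = 3456000 / 604800 = 5.7142857 week ≈ 5.714 week (4 s.f.).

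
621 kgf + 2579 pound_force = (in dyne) 1.756e+09. Check: 1 kgf = 9.80665 N, so 621 kgf = 621 * 9.80665 = 6089.9297 N. 1 pound_force = 4.4482216 N, so 2579 pound_force = 2579 * 4.4482216 = 11471.964 N. Sum: 6089.9297 + 11471.964 = 17561.893 N. 1 dyne = 1e-05 N, so 17561.893 N = 17561.893 / 1e-05 = 1.7561893e+09 dyne ≈ 1.756e+09 dyne (4 s.f.).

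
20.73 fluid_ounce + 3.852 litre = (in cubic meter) 0.004465. Check: 1 fluid_ounce = 2.957353e-05 m^3, so 20.73 fluid_ounce = 20.73 * 2.957353e-05 = 0.00061305927 m^3. 1 litre = 0.001 m^3, so 3.852 litre = 3.852 * 0.001 = 0.003852 m^3. Sum: 0.00061305927 + 0.003852 = 0.0044650593 m^3. 0.0044650593 m^3 = 0.0044650593 cubic meter ≈ 0.004465 cubic meter (4 s.f.).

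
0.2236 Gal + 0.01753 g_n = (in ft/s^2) 1 Gal = 0.01 m/s^2, so 0.2236 Gal = 0.2236 * 0.01 = 0.002236 m/s^2. 1 g_n = 9.80665 m/s^2, so 0.01753 g_n = 0.01753 * 9.80665 = 0.17191057 m/s^2. Sum: 0.002236 + 0.17191057 = 0.17414657 m/s^2. 1 ft/s^2 = 0.3048 m/s^2, so 0.17414657 m/s^2 = 0.17414657 / 0.3048 = 0.57134703 ft/s^2 ≈ 0.5713 ft/s^2 (4 s.f.). Final answer: 0.5713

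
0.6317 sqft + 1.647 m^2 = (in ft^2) 18.36. Check: 1 sqft = 0.09290304 m^2, so 0.6317 sqft = 0.6317 * 0.09290304 = 0.05868685 m^2. 1.647 m^2 is already in m^2. Sum: 0.05868685 + 1.647 = 1.7056869 m^2. 1 ft^2 = 0.09290304 m^2, so 1.7056869 m^2 = 1.7056869 / 0.09290304 = 18.35986 ft^2 ≈ 18.36 ft^2 (4 s.f.).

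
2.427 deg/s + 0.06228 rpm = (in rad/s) 1 deg/s = 0.017453293 rad/s, so 2.427 deg/s = 2.427 * 0.017453293 = 0.042359141 rad/s. 1 rpm = 0.10471976 rad/s, so 0.06228 rpm = 0.06228 * 0.10471976 = 0.0065219463 rad/s. Sum: 0.042359141 + 0.0065219463 = 0.048881087 rad/s. Result: 0.048881087 rad/s ≈ 0.04888 rad/s (4 s.f.). Final answer: 0.04888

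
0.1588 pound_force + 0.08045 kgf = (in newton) 1.495. Check: 1 pound_force = 4.4482216 N, so 0.1588 pound_force = 0.1588 * 4.4482216 = 0.70637759 N. 1 kgf = 9.80665 N, so 0.08045 kgf = 0.08045 * 9.80665 = 0.78894499 N. Sum: 0.70637759 + 0.78894499 = 1.4953226 N. 1.4953226 N = 1.4953226 newton ≈ 1.495 newton (4 s.f.).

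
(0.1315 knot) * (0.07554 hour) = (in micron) 1 knot = 0.51444444 m/s, so 0.1315 knot = 0.1315 * 0.51444444 = 0.067649444 m/s. 1 hour = 3600 s, so 0.07554 hour = 0.07554 * 3600 = 271.944 s. Combine: 0.067649444 m/s * 271.944 s = 18.396861 m. 1 micron = 1e-06 m, so 18.396861 m = 18.396861 / 1e-06 = 18396861 micron ≈ 1.84e+07 micron (4 s.f.). Final answer: 1.84e+07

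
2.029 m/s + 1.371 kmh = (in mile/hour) 2.029 m/s is already in m/s. 1 kmh = 0.27777778 m/s, so 1.371 kmh = 1.371 * 0.27777778 = 0.38083333 m/s. Sum: 2.029 + 0.38083333 = 2.4098333 m/s. 1 mile/hour = 0.44704 m/s, so 2.4098333 m/s = 2.4098333 / 0.44704 = 5.3906436 mile/hour ≈ 5.391 mile/hour (4 s.f.). Final answer: 5.391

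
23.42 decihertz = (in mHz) 2342. Check: 1 decihertz = 0.1 Hz, so 23.42 decihertz = 23.42 * 0.1 = 2.342 Hz. 1 mHz = 0.001 Hz, so 2.342 Hz = 2.342 / 0.001 = 2342 mHz.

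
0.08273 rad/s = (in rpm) 0.79. Check: 1 rpm = 0.10471976 rad/s, so 0.08273 rad/s = 0.08273 / 0.10471976 = 0.79001331 rpm ≈ 0.79 rpm (4 s.f.).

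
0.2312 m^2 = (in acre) 5.713e-05. Check: 1 acre = 4046.8564 m^2, so 0.2312 m^2 = 0.2312 / 4046.8564 = 5.7130764e-05 acre ≈ 5.713e-05 acre (4 s.f.).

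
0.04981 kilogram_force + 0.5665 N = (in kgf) 0.1076. Check: 1 kilogram_force = 9.80665 N, so 0.04981 kilogram_force = 0.04981 * 9.80665 = 0.48846924 N. 0.5665 N is already in N. Sum: 0.48846924 + 0.5665 = 1.0549692 N. 1 kgf = 9.80665 N, so 1.0549692 N = 1.0549692 / 9.80665 = 0.10757692 kgf ≈ 0.1076 kgf (4 s.f.).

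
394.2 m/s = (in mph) 881.8. Check: 1 mph = 0.44704 m/s, so 394.2 m/s = 394.2 / 0.44704 = 881.80029 mph ≈ 881.8 mph (4 s.f.).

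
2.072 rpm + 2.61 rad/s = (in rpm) 27. Check: 1 rpm = 0.10471976 rad/s, so 2.072 rpm = 2.072 * 0.10471976 = 0.21697933 rad/s. 2.61 rad/s is already in rad/s. Sum: 0.21697933 + 2.61 = 2.8269793 rad/s. 1 rpm = 0.10471976 rad/s, so 2.8269793 rad/s = 2.8269793 / 0.10471976 = 26.995664 rpm ≈ 27 rpm (4 s.f.).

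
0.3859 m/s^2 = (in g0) 0.03935. Check: 1 g0 = 9.80665 m/s^2, so 0.3859 m/s^2 = 0.3859 / 9.80665 = 0.039350849 g0 ≈ 0.03935 g0 (4 s.f.).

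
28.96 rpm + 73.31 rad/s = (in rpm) 729. Check: 1 rpm = 0.10471976 rad/s, so 28.96 rpm = 28.96 * 0.10471976 = 3.0326841 rad/s. 73.31 rad/s is already in rad/s. Sum: 3.0326841 + 73.31 = 76.342684 rad/s. 1 rpm = 0.10471976 rad/s, so 76.342684 rad/s = 76.342684 / 0.10471976 = 729.01893 rpm ≈ 729 rpm (4 s.f.).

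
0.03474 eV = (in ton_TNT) 1.33e-30. Check: 1 eV = 1.6021766e-19 J, so 0.03474 eV = 0.03474 * 1.6021766e-19 = 5.5659616e-21 J. 1 ton_TNT = 4.184e+09 J, so 5.5659616e-21 J = 5.5659616e-21 / 4.184e+09 = 1.3302968e-30 ton_TNT ≈ 1.33e-30 ton_TNT (4 s.f.).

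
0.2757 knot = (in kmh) 0.5106. Check: 1 knot = 0.51444444 m/s, so 0.2757 knot = 0.2757 * 0.51444444 = 0.14183233 m/s. 1 kmh = 0.27777778 m/s, so 0.14183233 m/s = 0.14183233 / 0.27777778 = 0.5105964 kmh ≈ 0.5106 kmh (4 s.f.).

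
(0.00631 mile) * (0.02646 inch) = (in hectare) 1 mile = 1609.344 m, so 0.00631 mile = 0.00631 * 1609.344 = 10.154961 m. 1 inch = 0.0254 m, so 0.02646 inch = 0.02646 * 0.0254 = 0.000672084 m. Combine: 10.154961 m * 0.000672084 m = 0.0068249866 m^2. 1 hectare = 10000 m^2, so 0.0068249866 m^2 = 0.0068249866 / 10000 = 6.8249866e-07 hectare ≈ 6.825e-07 hectare (4 s.f.). Final answer: 6.825e-07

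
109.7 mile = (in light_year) 1 mile = 1609.344 m, so 109.7 mile = 109.7 * 1609.344 = 176545.04 m. 1 light_year = 9.4607305e+15 m, so 176545.04 m = 176545.04 / 9.4607305e+15 = 1.8660825e-11 light_year ≈ 1.866e-11 light_year (4 s.f.). Final answer: 1.866e-11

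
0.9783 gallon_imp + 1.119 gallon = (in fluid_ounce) 293.6. Check: 1 gallon_imp = 0.00454609 m^3, so 0.9783 gallon_imp = 0.9783 * 0.00454609 = 0.0044474398 m^3. 1 gallon = 0.0037854118 m^3, so 1.119 gallon = 1.119 * 0.0037854118 = 0.0042358758 m^3. Sum: 0.0044474398 + 0.0042358758 = 0.0086833156 m^3. 1 fluid_ounce = 2.957353e-05 m^3, so 0.0086833156 m^3 = 0.0086833156 / 2.957353e-05 = 293.61783 fluid_ounce ≈ 293.6 fluid_ounce (4 s.f.).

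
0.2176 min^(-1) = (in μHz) 1 min^(-1) = 0.016666667 Hz, so 0.2176 min^(-1) = 0.2176 * 0.016666667 = 0.0036266667 Hz. 1 μHz = 1e-06 Hz, so 0.0036266667 Hz = 0.0036266667 / 1e-06 = 3626.6667 μHz ≈ 3627 μHz (4 s.f.). Final answer: 3627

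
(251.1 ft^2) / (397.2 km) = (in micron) 1 ft^2 = 0.09290304 m^2, so 251.1 ft^2 = 251.1 * 0.09290304 = 23.327953 m^2. 1 km = 1000 m, so 397.2 km = 397.2 * 1000 = 397200 m. Combine: 23.327953 m^2 / 397200 m = 5.8731e-05 m. 1 micron = 1e-06 m, so 5.8731e-05 m = 5.8731e-05 / 1e-06 = 58.731 micron ≈ 58.73 micron (4 s.f.). Final answer: 58.73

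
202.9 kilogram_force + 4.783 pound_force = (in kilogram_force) 205.1. Check: 1 kilogram_force = 9.80665 N, so 202.9 kilogram_force = 202.9 * 9.80665 = 1989.7693 N. 1 pound_force = 4.4482216 N, so 4.783 pound_force = 4.783 * 4.4482216 = 21.275844 N. Sum: 1989.7693 + 21.275844 = 2011.0451 N. 1 kilogram_force = 9.80665 N, so 2011.0451 N = 2011.0451 / 9.80665 = 205.06953 kilogram_force ≈ 205.1 kilogram_force (4 s.f.).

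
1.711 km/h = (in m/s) 0.4753. Check: 1 km/h = 0.27777778 m/s, so 1.711 km/h = 1.711 * 0.27777778 = 0.47527778 m/s. Result: 0.47527778 m/s ≈ 0.4753 m/s (4 s.f.).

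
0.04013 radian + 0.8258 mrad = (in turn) 0.006518. Check: 0.04013 radian = 0.04013 rad. 1 mrad = 0.001 rad, so 0.8258 mrad = 0.8258 * 0.001 = 0.0008258 rad. Sum: 0.04013 + 0.0008258 = 0.0409558 rad. 1 turn = 6.2831853 rad, so 0.0409558 rad = 0.0409558 / 6.2831853 = 0.006518318 turn ≈ 0.006518 turn (4 s.f.).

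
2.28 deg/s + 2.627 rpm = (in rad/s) 1 deg/s = 0.017453293 rad/s, so 2.28 deg/s = 2.28 * 0.017453293 = 0.039793507 rad/s. 1 rpm = 0.10471976 rad/s, so 2.627 rpm = 2.627 * 0.10471976 = 0.2750988 rad/s. Sum: 0.039793507 + 0.2750988 = 0.3148923 rad/s. Result: 0.3148923 rad/s ≈ 0.3149 rad/s (4 s.f.). Final answer: 0.3149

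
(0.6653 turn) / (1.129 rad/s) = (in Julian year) 1 turn = 6.2831853 rad, so 0.6653 turn = 0.6653 * 6.2831853 = 4.1802032 rad. 1.129 rad/s is already in rad/s. Combine: 4.1802032 rad / 1.129 rad/s = 3.7025715 s. 1 Julian year = 31557600 s, so 3.7025715 s = 3.7025715 / 31557600 = 1.1732741e-07 Julian year ≈ 1.173e-07 Julian year (4 s.f.). Final answer: 1.173e-07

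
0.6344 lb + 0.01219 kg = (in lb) 1 lb = 0.45359237 kg, so 0.6344 lb = 0.6344 * 0.45359237 = 0.287759 kg. 0.01219 kg is already in kg. Sum: 0.287759 + 0.01219 = 0.299949 kg. 1 lb = 0.45359237 kg, so 0.299949 kg = 0.299949 / 0.45359237 = 0.66127435 lb ≈ 0.6613 lb (4 s.f.). Final answer: 0.6613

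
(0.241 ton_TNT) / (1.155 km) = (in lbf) 1 ton_TNT = 4.184e+09 J, so 0.241 ton_TNT = 0.241 * 4.184e+09 = 1.008344e+09 J. 1 km = 1000 m, so 1.155 km = 1.155 * 1000 = 1155 m. Combine: 1.008344e+09 J / 1155 m = 873025.11 N. 1 lbf = 4.4482216 N, so 873025.11 N = 873025.11 / 4.4482216 = 196263.85 lbf ≈ 1.963e+05 lbf (4 s.f.). Final answer: 1.963e+05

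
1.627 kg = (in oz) 57.39. Check: 1 oz = 0.028349523 kg, so 1.627 kg = 1.627 / 0.028349523 = 57.390736 oz ≈ 57.39 oz (4 s.f.).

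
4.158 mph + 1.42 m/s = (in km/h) 1 mph = 0.44704 m/s, so 4.158 mph = 4.158 * 0.44704 = 1.8587923 m/s. 1.42 m/s is already in m/s. Sum: 1.8587923 + 1.42 = 3.2787923 m/s. 1 km/h = 0.27777778 m/s, so 3.2787923 m/s = 3.2787923 / 0.27777778 = 11.803652 km/h ≈ 11.8 km/h (4 s.f.). Final answer: 11.8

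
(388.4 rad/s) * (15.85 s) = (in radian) 6156. Check: 388.4 rad/s is already in rad/s. 15.85 s is already in s. Combine: 388.4 rad/s * 15.85 s = 6156.14 rad. 6156.14 rad = 6156.14 radian ≈ 6156 radian (4 s.f.).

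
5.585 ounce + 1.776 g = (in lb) 0.353. Check: 1 ounce = 0.028349523 kg, so 5.585 ounce = 5.585 * 0.028349523 = 0.15833209 kg. 1 g = 0.001 kg, so 1.776 g = 1.776 * 0.001 = 0.001776 kg. Sum: 0.15833209 + 0.001776 = 0.16010809 kg. 1 lb = 0.45359237 kg, so 0.16010809 kg = 0.16010809 / 0.45359237 = 0.35297791 lb ≈ 0.353 lb (4 s.f.).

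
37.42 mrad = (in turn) 0.005956. Check: 1 mrad = 0.001 rad, so 37.42 mrad = 37.42 * 0.001 = 0.03742 rad. 1 turn = 6.2831853 rad, so 0.03742 rad = 0.03742 / 6.2831853 = 0.005955578 turn ≈ 0.005956 turn (4 s.f.).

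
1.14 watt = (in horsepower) 1.14 watt = 1.14 W. 1 horsepower = 745.69987 W, so 1.14 W = 1.14 / 745.69987 = 0.0015287652 horsepower ≈ 0.001529 horsepower (4 s.f.). Final answer: 0.001529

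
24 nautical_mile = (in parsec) 1.44e-12. Check: 1 nautical_mile = 1852 m, so 24 nautical_mile = 24 * 1852 = 44448 m. 1 parsec = 3.0856776e+16 m, so 44448 m = 44448 / 3.0856776e+16 = 1.4404616e-12 parsec ≈ 1.44e-12 parsec (4 s.f.).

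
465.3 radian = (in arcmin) 1.6e+06. Check: 465.3 radian = 465.3 rad. 1 arcmin = 0.00029088821 rad, so 465.3 rad = 465.3 / 0.00029088821 = 1599583.6 arcmin ≈ 1.6e+06 arcmin (4 s.f.).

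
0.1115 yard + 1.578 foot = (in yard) 1 yard = 0.9144 m, so 0.1115 yard = 0.1115 * 0.9144 = 0.1019556 m. 1 foot = 0.3048 m, so 1.578 foot = 1.578 * 0.3048 = 0.4809744 m. Sum: 0.1019556 + 0.4809744 = 0.58293 m. 1 yard = 0.9144 m, so 0.58293 m = 0.58293 / 0.9144 = 0.6375 yard. Final answer: 0.6375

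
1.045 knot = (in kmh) 1 knot = 0.51444444 m/s, so 1.045 knot = 1.045 * 0.51444444 = 0.53759444 m/s. 1 kmh = 0.27777778 m/s, so 0.53759444 m/s = 0.53759444 / 0.27777778 = 1.93534 kmh ≈ 1.935 kmh (4 s.f.). Final answer: 1.935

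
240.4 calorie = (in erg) 1.006e+10. Check: 1 calorie = 4.184 J, so 240.4 calorie = 240.4 * 4.184 = 1005.8336 J. 1 erg = 1e-07 J, so 1005.8336 J = 1005.8336 / 1e-07 = 1.0058336e+10 erg ≈ 1.006e+10 erg (4 s.f.).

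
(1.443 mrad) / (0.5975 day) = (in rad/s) 2.795e-08. Check: 1 mrad = 0.001 rad, so 1.443 mrad = 1.443 * 0.001 = 0.001443 rad. 1 day = 86400 s, so 0.5975 day = 0.5975 * 86400 = 51624 s. Combine: 0.001443 rad / 51624 s = 2.7952115e-08 rad/s. Result: 2.7952115e-08 rad/s ≈ 2.795e-08 rad/s (4 s.f.).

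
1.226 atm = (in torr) 931.8. Check: 1 atm = 101325 Pa, so 1.226 atm = 1.226 * 101325 = 124224.45 Pa. 1 torr = 133.32237 Pa, so 124224.45 Pa = 124224.45 / 133.32237 = 931.76 torr ≈ 931.8 torr (4 s.f.).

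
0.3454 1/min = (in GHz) 1 1/min = 0.016666667 Hz, so 0.3454 1/min = 0.3454 * 0.016666667 = 0.0057566667 Hz. 1 GHz = 1e+09 Hz, so 0.0057566667 Hz = 0.0057566667 / 1e+09 = 5.7566667e-12 GHz ≈ 5.757e-12 GHz (4 s.f.). Final answer: 5.757e-12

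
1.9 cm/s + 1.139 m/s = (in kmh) 4.169. Check: 1 cm/s = 0.01 m/s, so 1.9 cm/s = 1.9 * 0.01 = 0.019 m/s. 1.139 m/s is already in m/s. Sum: 0.019 + 1.139 = 1.158 m/s. 1 kmh = 0.27777778 m/s, so 1.158 m/s = 1.158 / 0.27777778 = 4.1688 kmh ≈ 4.169 kmh (4 s.f.).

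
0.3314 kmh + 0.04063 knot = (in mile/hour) 1 kmh = 0.27777778 m/s, so 0.3314 kmh = 0.3314 * 0.27777778 = 0.092055556 m/s. 1 knot = 0.51444444 m/s, so 0.04063 knot = 0.04063 * 0.51444444 = 0.020901878 m/s. Sum: 0.092055556 + 0.020901878 = 0.11295743 m/s. 1 mile/hour = 0.44704 m/s, so 0.11295743 m/s = 0.11295743 / 0.44704 = 0.25267858 mile/hour ≈ 0.2527 mile/hour (4 s.f.). Final answer: 0.2527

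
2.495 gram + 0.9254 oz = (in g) 28.73. Check: 1 gram = 0.001 kg, so 2.495 gram = 2.495 * 0.001 = 0.002495 kg. 1 oz = 0.028349523 kg, so 0.9254 oz = 0.9254 * 0.028349523 = 0.026234649 kg. Sum: 0.002495 + 0.026234649 = 0.028729649 kg. 1 g = 0.001 kg, so 0.028729649 kg = 0.028729649 / 0.001 = 28.729649 g ≈ 28.73 g (4 s.f.).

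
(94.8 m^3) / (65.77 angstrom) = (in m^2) 94.8 m^3 is already in m^3. 1 angstrom = 1e-10 m, so 65.77 angstrom = 65.77 * 1e-10 = 6.577e-09 m. Combine: 94.8 m^3 / 6.577e-09 m = 1.4413867e+10 m^2. Result: 1.4413867e+10 m^2 ≈ 1.441e+10 m^2 (4 s.f.). Final answer: 1.441e+10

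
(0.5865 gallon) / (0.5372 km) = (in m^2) 1 gallon = 0.0037854118 m^3, so 0.5865 gallon = 0.5865 * 0.0037854118 = 0.002220144 m^3. 1 km = 1000 m, so 0.5372 km = 0.5372 * 1000 = 537.2 m. Combine: 0.002220144 m^3 / 537.2 m = 4.1328072e-06 m^2. Result: 4.1328072e-06 m^2 ≈ 4.133e-06 m^2 (4 s.f.). Final answer: 4.133e-06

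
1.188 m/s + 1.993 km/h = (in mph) 3.896. Check: 1.188 m/s is already in m/s. 1 km/h = 0.27777778 m/s, so 1.993 km/h = 1.993 * 0.27777778 = 0.55361111 m/s. Sum: 1.188 + 0.55361111 = 1.7416111 m/s. 1 mph = 0.44704 m/s, so 1.7416111 m/s = 1.7416111 / 0.44704 = 3.8958731 mph ≈ 3.896 mph (4 s.f.).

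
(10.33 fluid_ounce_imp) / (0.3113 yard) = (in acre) 2.548e-07. Check: 1 fluid_ounce_imp = 2.8413063e-05 m^3, so 10.33 fluid_ounce_imp = 10.33 * 2.8413063e-05 = 0.00029350694 m^3. 1 yard = 0.9144 m, so 0.3113 yard = 0.3113 * 0.9144 = 0.28465272 m. Combine: 0.00029350694 m^3 / 0.28465272 m = 0.0010311053 m^2. 1 acre = 4046.8564 m^2, so 0.0010311053 m^2 = 0.0010311053 / 4046.8564 = 2.5479167e-07 acre ≈ 2.548e-07 acre (4 s.f.).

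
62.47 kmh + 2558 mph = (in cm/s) 1.161e+05. Check: 1 kmh = 0.27777778 m/s, so 62.47 kmh = 62.47 * 0.27777778 = 17.352778 m/s. 1 mph = 0.44704 m/s, so 2558 mph = 2558 * 0.44704 = 1143.5283 m/s. Sum: 17.352778 + 1143.5283 = 1160.8811 m/s. 1 cm/s = 0.01 m/s, so 1160.8811 m/s = 1160.8811 / 0.01 = 116088.11 cm/s ≈ 1.161e+05 cm/s (4 s.f.).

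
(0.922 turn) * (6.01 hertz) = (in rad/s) 34.82. Check: 1 turn = 6.2831853 rad, so 0.922 turn = 0.922 * 6.2831853 = 5.7930969 rad. 6.01 hertz = 6.01 Hz. Combine: 5.7930969 rad * 6.01 Hz = 34.816512 rad/s. Result: 34.816512 rad/s ≈ 34.82 rad/s (4 s.f.).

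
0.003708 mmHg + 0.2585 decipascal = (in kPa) 0.0005202. Check: 1 mmHg = 133.32237 Pa, so 0.003708 mmHg = 0.003708 * 133.32237 = 0.49435934 Pa. 1 decipascal = 0.1 Pa, so 0.2585 decipascal = 0.2585 * 0.1 = 0.02585 Pa. Sum: 0.49435934 + 0.02585 = 0.52020934 Pa. 1 kPa = 1000 Pa, so 0.52020934 Pa = 0.52020934 / 1000 = 0.00052020934 kPa ≈ 0.0005202 kPa (4 s.f.).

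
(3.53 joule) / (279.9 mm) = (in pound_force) 3.53 joule = 3.53 J. 1 mm = 0.001 m, so 279.9 mm = 279.9 * 0.001 = 0.2799 m. Combine: 3.53 J / 0.2799 m = 12.611647 N. 1 pound_force = 4.4482216 N, so 12.611647 N = 12.611647 / 4.4482216 = 2.835211 pound_force ≈ 2.835 pound_force (4 s.f.). Final answer: 2.835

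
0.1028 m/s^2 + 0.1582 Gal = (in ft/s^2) 0.1028 m/s^2 is already in m/s^2. 1 Gal = 0.01 m/s^2, so 0.1582 Gal = 0.1582 * 0.01 = 0.001582 m/s^2. Sum: 0.1028 + 0.001582 = 0.104382 m/s^2. 1 ft/s^2 = 0.3048 m/s^2, so 0.104382 m/s^2 = 0.104382 / 0.3048 = 0.34246063 ft/s^2 ≈ 0.3425 ft/s^2 (4 s.f.). Final answer: 0.3425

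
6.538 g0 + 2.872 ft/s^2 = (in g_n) 6.627. Check: 1 g0 = 9.80665 m/s^2, so 6.538 g0 = 6.538 * 9.80665 = 64.115878 m/s^2. 1 ft/s^2 = 0.3048 m/s^2, so 2.872 ft/s^2 = 2.872 * 0.3048 = 0.8753856 m/s^2. Sum: 64.115878 + 0.8753856 = 64.991263 m/s^2. 1 g_n = 9.80665 m/s^2, so 64.991263 m/s^2 = 64.991263 / 9.80665 = 6.6272645 g_n ≈ 6.627 g_n (4 s.f.).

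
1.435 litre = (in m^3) 1 litre = 0.001 m^3, so 1.435 litre = 1.435 * 0.001 = 0.001435 m^3. Result: 0.001435 m^3. Final answer: 0.001435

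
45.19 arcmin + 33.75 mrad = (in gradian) 2.985. Check: 1 arcmin = 0.00029088821 rad, so 45.19 arcmin = 45.19 * 0.00029088821 = 0.013145238 rad. 1 mrad = 0.001 rad, so 33.75 mrad = 33.75 * 0.001 = 0.03375 rad. Sum: 0.013145238 + 0.03375 = 0.046895238 rad. 1 gradian = 0.015707963 rad, so 0.046895238 rad = 0.046895238 / 0.015707963 = 2.9854436 gradian ≈ 2.985 gradian (4 s.f.).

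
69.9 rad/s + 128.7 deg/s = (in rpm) 688.9. Check: 69.9 rad/s is already in rad/s. 1 deg/s = 0.017453293 rad/s, so 128.7 deg/s = 128.7 * 0.017453293 = 2.2462387 rad/s. Sum: 69.9 + 2.2462387 = 72.146239 rad/s. 1 rpm = 0.10471976 rad/s, so 72.146239 rad/s = 72.146239 / 0.10471976 = 688.94583 rpm ≈ 688.9 rpm (4 s.f.).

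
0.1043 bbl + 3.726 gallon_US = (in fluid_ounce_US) 1 bbl = 0.15898729 m^3, so 0.1043 bbl = 0.1043 * 0.15898729 = 0.016582375 m^3. 1 gallon_US = 0.0037854118 m^3, so 3.726 gallon_US = 3.726 * 0.0037854118 = 0.014104444 m^3. Sum: 0.016582375 + 0.014104444 = 0.030686819 m^3. 1 fluid_ounce_US = 2.957353e-05 m^3, so 0.030686819 m^3 = 0.030686819 / 2.957353e-05 = 1037.6448 fluid_ounce_US ≈ 1038 fluid_ounce_US (4 s.f.). Final answer: 1038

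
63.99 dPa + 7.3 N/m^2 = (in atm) 1 dPa = 0.1 Pa, so 63.99 dPa = 63.99 * 0.1 = 6.399 Pa. 7.3 N/m^2 = 7.3 Pa. Sum: 6.399 + 7.3 = 13.699 Pa. 1 atm = 101325 Pa, so 13.699 Pa = 13.699 / 101325 = 0.00013519862 atm ≈ 0.0001352 atm (4 s.f.). Final answer: 0.0001352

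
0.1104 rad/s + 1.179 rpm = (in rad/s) 0.2339. Check: 0.1104 rad/s is already in rad/s. 1 rpm = 0.10471976 rad/s, so 1.179 rpm = 1.179 * 0.10471976 = 0.12346459 rad/s. Sum: 0.1104 + 0.12346459 = 0.23386459 rad/s. Result: 0.23386459 rad/s ≈ 0.2339 rad/s (4 s.f.).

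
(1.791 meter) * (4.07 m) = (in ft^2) 1.791 meter = 1.791 m. 4.07 m is already in m. Combine: 1.791 m * 4.07 m = 7.28937 m^2. 1 ft^2 = 0.09290304 m^2, so 7.28937 m^2 = 7.28937 / 0.09290304 = 78.462126 ft^2 ≈ 78.46 ft^2 (4 s.f.). Final answer: 78.46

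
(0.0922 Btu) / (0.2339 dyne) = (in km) 1 Btu = 1055.0559 J, so 0.0922 Btu = 0.0922 * 1055.0559 = 97.27615 J. 1 dyne = 1e-05 N, so 0.2339 dyne = 0.2339 * 1e-05 = 2.339e-06 N. Combine: 97.27615 J / 2.339e-06 N = 41588777 m. 1 km = 1000 m, so 41588777 m = 41588777 / 1000 = 41588.777 km ≈ 4.159e+04 km (4 s.f.). Final answer: 4.159e+04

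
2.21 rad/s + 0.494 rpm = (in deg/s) 2.21 rad/s is already in rad/s. 1 rpm = 0.10471976 rad/s, so 0.494 rpm = 0.494 * 0.10471976 = 0.051731559 rad/s. Sum: 2.21 + 0.051731559 = 2.2617316 rad/s. 1 deg/s = 0.017453293 rad/s, so 2.2617316 rad/s = 2.2617316 / 0.017453293 = 129.58767 deg/s ≈ 129.6 deg/s (4 s.f.). Final answer: 129.6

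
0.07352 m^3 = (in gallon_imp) 1 gallon_imp = 0.00454609 m^3, so 0.07352 m^3 = 0.07352 / 0.00454609 = 16.172139 gallon_imp ≈ 16.17 gallon_imp (4 s.f.). Final answer: 16.17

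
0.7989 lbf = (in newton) 1 lbf = 4.4482216 N, so 0.7989 lbf = 0.7989 * 4.4482216 = 3.5536842 N. 3.5536842 N = 3.5536842 newton ≈ 3.554 newton (4 s.f.). Final answer: 3.554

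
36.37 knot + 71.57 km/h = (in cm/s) 1 knot = 0.51444444 m/s, so 36.37 knot = 36.37 * 0.51444444 = 18.710344 m/s. 1 km/h = 0.27777778 m/s, so 71.57 km/h = 71.57 * 0.27777778 = 19.880556 m/s. Sum: 18.710344 + 19.880556 = 38.5909 m/s. 1 cm/s = 0.01 m/s, so 38.5909 m/s = 38.5909 / 0.01 = 3859.09 cm/s ≈ 3859 cm/s (4 s.f.). Final answer: 3859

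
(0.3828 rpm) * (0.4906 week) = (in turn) 1893. Check: 1 rpm = 0.10471976 rad/s, so 0.3828 rpm = 0.3828 * 0.10471976 = 0.040086722 rad/s. 1 week = 604800 s, so 0.4906 week = 0.4906 * 604800 = 296714.88 s. Combine: 0.040086722 rad/s * 296714.88 s = 11894.327 rad. 1 turn = 6.2831853 rad, so 11894.327 rad = 11894.327 / 6.2831853 = 1893.0409 turn ≈ 1893 turn (4 s.f.).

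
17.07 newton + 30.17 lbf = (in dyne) 1.513e+07. Check: 17.07 newton = 17.07 N. 1 lbf = 4.4482216 N, so 30.17 lbf = 30.17 * 4.4482216 = 134.20285 N. Sum: 17.07 + 134.20285 = 151.27285 N. 1 dyne = 1e-05 N, so 151.27285 N = 151.27285 / 1e-05 = 15127285 dyne ≈ 1.513e+07 dyne (4 s.f.).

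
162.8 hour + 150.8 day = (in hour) 1 hour = 3600 s, so 162.8 hour = 162.8 * 3600 = 586080 s. 1 day = 86400 s, so 150.8 day = 150.8 * 86400 = 13029120 s. Sum: 586080 + 13029120 = 13615200 s. 1 hour = 3600 s, so 13615200 s = 13615200 / 3600 = 3782 hour. Final answer: 3782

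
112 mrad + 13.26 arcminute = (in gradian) 7.376. Check: 1 mrad = 0.001 rad, so 112 mrad = 112 * 0.001 = 0.112 rad. 1 arcminute = 0.00029088821 rad, so 13.26 arcminute = 13.26 * 0.00029088821 = 0.0038571776 rad. Sum: 0.112 + 0.0038571776 = 0.11585718 rad. 1 gradian = 0.015707963 rad, so 0.11585718 rad = 0.11585718 / 0.015707963 = 7.375697 gradian ≈ 7.376 gradian (4 s.f.).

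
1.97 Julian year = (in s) 6.217e+07. Check: 1 Julian year = 31557600 s, so 1.97 Julian year = 1.97 * 31557600 = 62168472 s. Result: 62168472 s ≈ 6.217e+07 s (4 s.f.).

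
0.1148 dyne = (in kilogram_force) 1 dyne = 1e-05 N, so 0.1148 dyne = 0.1148 * 1e-05 = 1.148e-06 N. 1 kilogram_force = 9.80665 N, so 1.148e-06 N = 1.148e-06 / 9.80665 = 1.1706342e-07 kilogram_force ≈ 1.171e-07 kilogram_force (4 s.f.). Final answer: 1.171e-07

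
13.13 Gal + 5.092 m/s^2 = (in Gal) 1 Gal = 0.01 m/s^2, so 13.13 Gal = 13.13 * 0.01 = 0.1313 m/s^2. 5.092 m/s^2 is already in m/s^2. Sum: 0.1313 + 5.092 = 5.2233 m/s^2. 1 Gal = 0.01 m/s^2, so 5.2233 m/s^2 = 5.2233 / 0.01 = 522.33 Gal ≈ 522.3 Gal (4 s.f.). Final answer: 522.3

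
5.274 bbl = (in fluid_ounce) 2.835e+04. Check: 1 bbl = 0.15898729 m^3, so 5.274 bbl = 5.274 * 0.15898729 = 0.83849899 m^3. 1 fluid_ounce = 2.957353e-05 m^3, so 0.83849899 m^3 = 0.83849899 / 2.957353e-05 = 28353.024 fluid_ounce ≈ 2.835e+04 fluid_ounce (4 s.f.).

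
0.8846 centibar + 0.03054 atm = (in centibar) 1 centibar = 1000 Pa, so 0.8846 centibar = 0.8846 * 1000 = 884.6 Pa. 1 atm = 101325 Pa, so 0.03054 atm = 0.03054 * 101325 = 3094.4655 Pa. Sum: 884.6 + 3094.4655 = 3979.0655 Pa. 1 centibar = 1000 Pa, so 3979.0655 Pa = 3979.0655 / 1000 = 3.9790655 centibar ≈ 3.979 centibar (4 s.f.). Final answer: 3.979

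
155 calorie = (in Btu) 0.6147. Check: 1 calorie = 4.184 J, so 155 calorie = 155 * 4.184 = 648.52 J. 1 Btu = 1055.0559 J, so 648.52 J = 648.52 / 1055.0559 = 0.61467836 Btu ≈ 0.6147 Btu (4 s.f.).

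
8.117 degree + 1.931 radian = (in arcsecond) 4.275e+05. Check: 1 degree = 0.017453293 rad, so 8.117 degree = 8.117 * 0.017453293 = 0.14166838 rad. 1.931 radian = 1.931 rad. Sum: 0.14166838 + 1.931 = 2.0726684 rad. 1 arcsecond = 4.8481368e-06 rad, so 2.0726684 rad = 2.0726684 / 4.8481368e-06 = 427518.54 arcsecond ≈ 4.275e+05 arcsecond (4 s.f.).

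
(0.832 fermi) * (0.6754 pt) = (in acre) 1 fermi = 1e-15 m, so 0.832 fermi = 0.832 * 1e-15 = 8.32e-16 m. 1 pt = 0.00035277778 m, so 0.6754 pt = 0.6754 * 0.00035277778 = 0.00023826611 m. Combine: 8.32e-16 m * 0.00023826611 m = 1.982374e-19 m^2. 1 acre = 4046.8564 m^2, so 1.982374e-19 m^2 = 1.982374e-19 / 4046.8564 = 4.8985529e-23 acre ≈ 4.899e-23 acre (4 s.f.). Final answer: 4.899e-23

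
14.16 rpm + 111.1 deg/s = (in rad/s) 3.422. Check: 1 rpm = 0.10471976 rad/s, so 14.16 rpm = 14.16 * 0.10471976 = 1.4828317 rad/s. 1 deg/s = 0.017453293 rad/s, so 111.1 deg/s = 111.1 * 0.017453293 = 1.9390608 rad/s. Sum: 1.4828317 + 1.9390608 = 3.4218925 rad/s. Result: 3.4218925 rad/s ≈ 3.422 rad/s (4 s.f.).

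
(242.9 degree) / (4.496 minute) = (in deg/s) 0.9004. Check: 1 degree = 0.017453293 rad, so 242.9 degree = 242.9 * 0.017453293 = 4.2394048 rad. 1 minute = 60 s, so 4.496 minute = 4.496 * 60 = 269.76 s. Combine: 4.2394048 rad / 269.76 s = 0.015715468 rad/s. 1 deg/s = 0.017453293 rad/s, so 0.015715468 rad/s = 0.015715468 / 0.017453293 = 0.90043001 deg/s ≈ 0.9004 deg/s (4 s.f.).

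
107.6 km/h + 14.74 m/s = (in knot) 1 km/h = 0.27777778 m/s, so 107.6 km/h = 107.6 * 0.27777778 = 29.888889 m/s. 14.74 m/s is already in m/s. Sum: 29.888889 + 14.74 = 44.628889 m/s. 1 knot = 0.51444444 m/s, so 44.628889 m/s = 44.628889 / 0.51444444 = 86.75162 knot ≈ 86.75 knot (4 s.f.). Final answer: 86.75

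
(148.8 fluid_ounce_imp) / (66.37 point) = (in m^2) 1 fluid_ounce_imp = 2.8413063e-05 m^3, so 148.8 fluid_ounce_imp = 148.8 * 2.8413063e-05 = 0.0042278637 m^3. 1 point = 0.00035277778 m, so 66.37 point = 66.37 * 0.00035277778 = 0.023413861 m. Combine: 0.0042278637 m^3 / 0.023413861 m = 0.18057097 m^2. Result: 0.18057097 m^2 ≈ 0.1806 m^2 (4 s.f.). Final answer: 0.1806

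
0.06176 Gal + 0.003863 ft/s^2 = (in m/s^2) 0.001795. Check: 1 Gal = 0.01 m/s^2, so 0.06176 Gal = 0.06176 * 0.01 = 0.0006176 m/s^2. 1 ft/s^2 = 0.3048 m/s^2, so 0.003863 ft/s^2 = 0.003863 * 0.3048 = 0.0011774424 m/s^2. Sum: 0.0006176 + 0.0011774424 = 0.0017950424 m/s^2. Result: 0.0017950424 m/s^2 ≈ 0.001795 m/s^2 (4 s.f.).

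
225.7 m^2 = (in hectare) 1 hectare = 10000 m^2, so 225.7 m^2 = 225.7 / 10000 = 0.02257 hectare. Final answer: 0.02257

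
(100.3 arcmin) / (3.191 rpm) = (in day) 1.011e-06. Check: 1 arcmin = 0.00029088821 rad, so 100.3 arcmin = 100.3 * 0.00029088821 = 0.029176087 rad. 1 rpm = 0.10471976 rad/s, so 3.191 rpm = 3.191 * 0.10471976 = 0.33416074 rad/s. Combine: 0.029176087 rad / 0.33416074 rad/s = 0.087311536 s. 1 day = 86400 s, so 0.087311536 s = 0.087311536 / 86400 = 1.0105502e-06 day ≈ 1.011e-06 day (4 s.f.).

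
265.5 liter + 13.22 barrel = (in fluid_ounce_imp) 1 liter = 0.001 m^3, so 265.5 liter = 265.5 * 0.001 = 0.2655 m^3. 1 barrel = 0.15898729 m^3, so 13.22 barrel = 13.22 * 0.15898729 = 2.101812 m^3. Sum: 0.2655 + 2.101812 = 2.367312 m^3. 1 fluid_ounce_imp = 2.8413063e-05 m^3, so 2.367312 m^3 = 2.367312 / 2.8413063e-05 = 83317.736 fluid_ounce_imp ≈ 8.332e+04 fluid_ounce_imp (4 s.f.). Final answer: 8.332e+04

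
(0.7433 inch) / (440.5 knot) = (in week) 1 inch = 0.0254 m, so 0.7433 inch = 0.7433 * 0.0254 = 0.01887982 m. 1 knot = 0.51444444 m/s, so 440.5 knot = 440.5 * 0.51444444 = 226.61278 m/s. Combine: 0.01887982 m / 226.61278 m/s = 8.3313131e-05 s. 1 week = 604800 s, so 8.3313131e-05 s = 8.3313131e-05 / 604800 = 1.3775319e-10 week ≈ 1.378e-10 week (4 s.f.). Final answer: 1.378e-10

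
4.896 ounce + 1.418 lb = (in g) 782. Check: 1 ounce = 0.028349523 kg, so 4.896 ounce = 4.896 * 0.028349523 = 0.13879927 kg. 1 lb = 0.45359237 kg, so 1.418 lb = 1.418 * 0.45359237 = 0.64319398 kg. Sum: 0.13879927 + 0.64319398 = 0.78199325 kg. 1 g = 0.001 kg, so 0.78199325 kg = 0.78199325 / 0.001 = 781.99325 g ≈ 782 g (4 s.f.).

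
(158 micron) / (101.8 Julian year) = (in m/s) 1 micron = 1e-06 m, so 158 micron = 158 * 1e-06 = 0.000158 m. 1 Julian year = 31557600 s, so 101.8 Julian year = 101.8 * 31557600 = 3.2125637e+09 s. Combine: 0.000158 m / 3.2125637e+09 s = 4.9181904e-14 m/s. Result: 4.9181904e-14 m/s ≈ 4.918e-14 m/s (4 s.f.). Final answer: 4.918e-14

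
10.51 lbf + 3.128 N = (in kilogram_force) 5.086. Check: 1 lbf = 4.4482216 N, so 10.51 lbf = 10.51 * 4.4482216 = 46.750809 N. 3.128 N is already in N. Sum: 46.750809 + 3.128 = 49.878809 N. 1 kilogram_force = 9.80665 N, so 49.878809 N = 49.878809 / 9.80665 = 5.086223 kilogram_force ≈ 5.086 kilogram_force (4 s.f.).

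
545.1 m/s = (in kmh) 1 kmh = 0.27777778 m/s, so 545.1 m/s = 545.1 / 0.27777778 = 1962.36 kmh ≈ 1962 kmh (4 s.f.). Final answer: 1962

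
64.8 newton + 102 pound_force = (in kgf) 52.87. Check: 64.8 newton = 64.8 N. 1 pound_force = 4.4482216 N, so 102 pound_force = 102 * 4.4482216 = 453.7186 N. Sum: 64.8 + 453.7186 = 518.5186 N. 1 kgf = 9.80665 N, so 518.5186 N = 518.5186 / 9.80665 = 52.874183 kgf ≈ 52.87 kgf (4 s.f.).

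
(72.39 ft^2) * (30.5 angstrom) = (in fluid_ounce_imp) 0.0007219. Check: 1 ft^2 = 0.09290304 m^2, so 72.39 ft^2 = 72.39 * 0.09290304 = 6.7252511 m^2. 1 angstrom = 1e-10 m, so 30.5 angstrom = 30.5 * 1e-10 = 3.05e-09 m. Combine: 6.7252511 m^2 * 3.05e-09 m = 2.0512016e-08 m^3. 1 fluid_ounce_imp = 2.8413063e-05 m^3, so 2.0512016e-08 m^3 = 2.0512016e-08 / 2.8413063e-05 = 0.00072192203 fluid_ounce_imp ≈ 0.0007219 fluid_ounce_imp (4 s.f.).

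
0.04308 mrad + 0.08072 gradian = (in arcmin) 1 mrad = 0.001 rad, so 0.04308 mrad = 0.04308 * 0.001 = 4.308e-05 rad. 1 gradian = 0.015707963 rad, so 0.08072 gradian = 0.08072 * 0.015707963 = 0.0012679468 rad. Sum: 4.308e-05 + 0.0012679468 = 0.0013110268 rad. 1 arcmin = 0.00029088821 rad, so 0.0013110268 rad = 0.0013110268 / 0.00029088821 = 4.5069781 arcmin ≈ 4.507 arcmin (4 s.f.). Final answer: 4.507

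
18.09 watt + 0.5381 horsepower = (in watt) 419.4. Check: 18.09 watt = 18.09 W. 1 horsepower = 745.69987 W, so 0.5381 horsepower = 0.5381 * 745.69987 = 401.2611 W. Sum: 18.09 + 401.2611 = 419.3511 W. 419.3511 W = 419.3511 watt ≈ 419.4 watt (4 s.f.).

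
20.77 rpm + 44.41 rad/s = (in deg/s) 2669. Check: 1 rpm = 0.10471976 rad/s, so 20.77 rpm = 20.77 * 0.10471976 = 2.1750293 rad/s. 44.41 rad/s is already in rad/s. Sum: 2.1750293 + 44.41 = 46.585029 rad/s. 1 deg/s = 0.017453293 rad/s, so 46.585029 rad/s = 46.585029 / 0.017453293 = 2669.1256 deg/s ≈ 2669 deg/s (4 s.f.).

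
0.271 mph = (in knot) 1 mph = 0.44704 m/s, so 0.271 mph = 0.271 * 0.44704 = 0.12114784 m/s. 1 knot = 0.51444444 m/s, so 0.12114784 m/s = 0.12114784 / 0.51444444 = 0.23549256 knot ≈ 0.2355 knot (4 s.f.). Final answer: 0.2355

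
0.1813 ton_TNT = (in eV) 4.735e+27. Check: 1 ton_TNT = 4.184e+09 J, so 0.1813 ton_TNT = 0.1813 * 4.184e+09 = 7.585592e+08 J. 1 eV = 1.6021766e-19 J, so 7.585592e+08 J = 7.585592e+08 / 1.6021766e-19 = 4.7345541e+27 eV ≈ 4.735e+27 eV (4 s.f.).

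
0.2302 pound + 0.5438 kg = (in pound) 1 pound = 0.45359237 kg, so 0.2302 pound = 0.2302 * 0.45359237 = 0.10441696 kg. 0.5438 kg is already in kg. Sum: 0.10441696 + 0.5438 = 0.64821696 kg. 1 pound = 0.45359237 kg, so 0.64821696 kg = 0.64821696 / 0.45359237 = 1.4290738 pound ≈ 1.429 pound (4 s.f.). Final answer: 1.429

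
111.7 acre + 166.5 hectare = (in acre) 1 acre = 4046.8564 m^2, so 111.7 acre = 111.7 * 4046.8564 = 452033.86 m^2. 1 hectare = 10000 m^2, so 166.5 hectare = 166.5 * 10000 = 1665000 m^2. Sum: 452033.86 + 1665000 = 2117033.9 m^2. 1 acre = 4046.8564 m^2, so 2117033.9 m^2 = 2117033.9 / 4046.8564 = 523.13046 acre ≈ 523.1 acre (4 s.f.). Final answer: 523.1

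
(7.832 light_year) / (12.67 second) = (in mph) 1.308e+16. Check: 1 light_year = 9.4607305e+15 m, so 7.832 light_year = 7.832 * 9.4607305e+15 = 7.4096441e+16 m. 12.67 second = 12.67 s. Combine: 7.4096441e+16 m / 12.67 s = 5.84818e+15 m/s. 1 mph = 0.44704 m/s, so 5.84818e+15 m/s = 5.84818e+15 / 0.44704 = 1.3082006e+16 mph ≈ 1.308e+16 mph (4 s.f.).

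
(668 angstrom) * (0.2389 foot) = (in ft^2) 1 angstrom = 1e-10 m, so 668 angstrom = 668 * 1e-10 = 6.68e-08 m. 1 foot = 0.3048 m, so 0.2389 foot = 0.2389 * 0.3048 = 0.07281672 m. Combine: 6.68e-08 m * 0.07281672 m = 4.8641569e-09 m^2. 1 ft^2 = 0.09290304 m^2, so 4.8641569e-09 m^2 = 4.8641569e-09 / 0.09290304 = 5.2357349e-08 ft^2 ≈ 5.236e-08 ft^2 (4 s.f.). Final answer: 5.236e-08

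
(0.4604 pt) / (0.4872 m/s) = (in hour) 1 pt = 0.00035277778 m, so 0.4604 pt = 0.4604 * 0.00035277778 = 0.00016241889 m. 0.4872 m/s is already in m/s. Combine: 0.00016241889 m / 0.4872 m/s = 0.0003333721 s. 1 hour = 3600 s, so 0.0003333721 s = 0.0003333721 / 3600 = 9.2603362e-08 hour ≈ 9.26e-08 hour (4 s.f.). Final answer: 9.26e-08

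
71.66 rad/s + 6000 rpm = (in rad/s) 700. Check: 71.66 rad/s is already in rad/s. 1 rpm = 0.10471976 rad/s, so 6000 rpm = 6000 * 0.10471976 = 628.31853 rad/s. Sum: 71.66 + 628.31853 = 699.97853 rad/s. Result: 699.97853 rad/s ≈ 700 rad/s (4 s.f.).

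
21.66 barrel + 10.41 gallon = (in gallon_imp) 766.2. Check: 1 barrel = 0.15898729 m^3, so 21.66 barrel = 21.66 * 0.15898729 = 3.4436648 m^3. 1 gallon = 0.0037854118 m^3, so 10.41 gallon = 10.41 * 0.0037854118 = 0.039406137 m^3. Sum: 3.4436648 + 0.039406137 = 3.4830709 m^3. 1 gallon_imp = 0.00454609 m^3, so 3.4830709 m^3 = 3.4830709 / 0.00454609 = 766.1685 gallon_imp ≈ 766.2 gallon_imp (4 s.f.).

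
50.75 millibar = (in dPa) 1 millibar = 100 Pa, so 50.75 millibar = 50.75 * 100 = 5075 Pa. 1 dPa = 0.1 Pa, so 5075 Pa = 5075 / 0.1 = 50750 dPa ≈ 5.075e+04 dPa (4 s.f.). Final answer: 5.075e+04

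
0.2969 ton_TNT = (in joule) 1 ton_TNT = 4.184e+09 J, so 0.2969 ton_TNT = 0.2969 * 4.184e+09 = 1.2422296e+09 J. 1.2422296e+09 J = 1.2422296e+09 joule ≈ 1.242e+09 joule (4 s.f.). Final answer: 1.242e+09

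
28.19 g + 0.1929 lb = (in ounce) 1 g = 0.001 kg, so 28.19 g = 28.19 * 0.001 = 0.02819 kg. 1 lb = 0.45359237 kg, so 0.1929 lb = 0.1929 * 0.45359237 = 0.087497968 kg. Sum: 0.02819 + 0.087497968 = 0.11568797 kg. 1 ounce = 0.028349523 kg, so 0.11568797 kg = 0.11568797 / 0.028349523 = 4.080773 ounce ≈ 4.081 ounce (4 s.f.). Final answer: 4.081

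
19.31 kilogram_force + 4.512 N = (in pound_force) 43.59. Check: 1 kilogram_force = 9.80665 N, so 19.31 kilogram_force = 19.31 * 9.80665 = 189.36641 N. 4.512 N is already in N. Sum: 189.36641 + 4.512 = 193.87841 N. 1 pound_force = 4.4482216 N, so 193.87841 N = 193.87841 / 4.4482216 = 43.585601 pound_force ≈ 43.59 pound_force (4 s.f.).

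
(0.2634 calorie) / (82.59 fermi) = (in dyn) 1.334e+18. Check: 1 calorie = 4.184 J, so 0.2634 calorie = 0.2634 * 4.184 = 1.1020656 J. 1 fermi = 1e-15 m, so 82.59 fermi = 82.59 * 1e-15 = 8.259e-14 m. Combine: 1.1020656 J / 8.259e-14 m = 1.3343814e+13 N. 1 dyn = 1e-05 N, so 1.3343814e+13 N = 1.3343814e+13 / 1e-05 = 1.3343814e+18 dyn ≈ 1.334e+18 dyn (4 s.f.).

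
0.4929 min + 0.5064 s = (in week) 4.974e-05. Check: 1 min = 60 s, so 0.4929 min = 0.4929 * 60 = 29.574 s. 0.5064 s is already in s. Sum: 29.574 + 0.5064 = 30.0804 s. 1 week = 604800 s, so 30.0804 s = 30.0804 / 604800 = 4.9736111e-05 week ≈ 4.974e-05 week (4 s.f.).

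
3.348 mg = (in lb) 7.381e-06. Check: 1 mg = 1e-06 kg, so 3.348 mg = 3.348 * 1e-06 = 3.348e-06 kg. 1 lb = 0.45359237 kg, so 3.348e-06 kg = 3.348e-06 / 0.45359237 = 7.3810765e-06 lb ≈ 7.381e-06 lb (4 s.f.).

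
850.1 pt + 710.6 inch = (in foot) 1 pt = 0.00035277778 m, so 850.1 pt = 850.1 * 0.00035277778 = 0.29989639 m. 1 inch = 0.0254 m, so 710.6 inch = 710.6 * 0.0254 = 18.04924 m. Sum: 0.29989639 + 18.04924 = 18.349136 m. 1 foot = 0.3048 m, so 18.349136 m = 18.349136 / 0.3048 = 60.200579 foot ≈ 60.2 foot (4 s.f.). Final answer: 60.2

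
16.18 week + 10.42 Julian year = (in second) 1 week = 604800 s, so 16.18 week = 16.18 * 604800 = 9785664 s. 1 Julian year = 31557600 s, so 10.42 Julian year = 10.42 * 31557600 = 3.2883019e+08 s. Sum: 9785664 + 3.2883019e+08 = 3.3861586e+08 s. 3.3861586e+08 s = 3.3861586e+08 second ≈ 3.386e+08 second (4 s.f.). Final answer: 3.386e+08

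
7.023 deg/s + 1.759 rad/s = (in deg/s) 1 deg/s = 0.017453293 rad/s, so 7.023 deg/s = 7.023 * 0.017453293 = 0.12257447 rad/s. 1.759 rad/s is already in rad/s. Sum: 0.12257447 + 1.759 = 1.8815745 rad/s. 1 deg/s = 0.017453293 rad/s, so 1.8815745 rad/s = 1.8815745 / 0.017453293 = 107.80628 deg/s ≈ 107.8 deg/s (4 s.f.). Final answer: 107.8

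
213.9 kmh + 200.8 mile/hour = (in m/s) 149.2. Check: 1 kmh = 0.27777778 m/s, so 213.9 kmh = 213.9 * 0.27777778 = 59.416667 m/s. 1 mile/hour = 0.44704 m/s, so 200.8 mile/hour = 200.8 * 0.44704 = 89.765632 m/s. Sum: 59.416667 + 89.765632 = 149.1823 m/s. Result: 149.1823 m/s ≈ 149.2 m/s (4 s.f.).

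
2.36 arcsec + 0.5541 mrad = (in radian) 0.0005655. Check: 1 arcsec = 4.8481368e-06 rad, so 2.36 arcsec = 2.36 * 4.8481368e-06 = 1.1441603e-05 rad. 1 mrad = 0.001 rad, so 0.5541 mrad = 0.5541 * 0.001 = 0.0005541 rad. Sum: 1.1441603e-05 + 0.0005541 = 0.0005655416 rad. 0.0005655416 rad = 0.0005655416 radian ≈ 0.0005655 radian (4 s.f.).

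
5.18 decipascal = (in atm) 5.112e-06. Check: 1 decipascal = 0.1 Pa, so 5.18 decipascal = 5.18 * 0.1 = 0.518 Pa. 1 atm = 101325 Pa, so 0.518 Pa = 0.518 / 101325 = 5.1122625e-06 atm ≈ 5.112e-06 atm (4 s.f.).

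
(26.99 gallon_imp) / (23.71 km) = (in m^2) 5.175e-06. Check: 1 gallon_imp = 0.00454609 m^3, so 26.99 gallon_imp = 26.99 * 0.00454609 = 0.12269897 m^3. 1 km = 1000 m, so 23.71 km = 23.71 * 1000 = 23710 m. Combine: 0.12269897 m^3 / 23710 m = 5.1749882e-06 m^2. Result: 5.1749882e-06 m^2 ≈ 5.175e-06 m^2 (4 s.f.).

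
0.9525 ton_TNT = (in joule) 1 ton_TNT = 4.184e+09 J, so 0.9525 ton_TNT = 0.9525 * 4.184e+09 = 3.98526e+09 J. 3.98526e+09 J = 3.98526e+09 joule ≈ 3.985e+09 joule (4 s.f.). Final answer: 3.985e+09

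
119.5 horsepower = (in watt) 8.911e+04. Check: 1 horsepower = 745.69987 W, so 119.5 horsepower = 119.5 * 745.69987 = 89111.135 W. 89111.135 W = 89111.135 watt ≈ 8.911e+04 watt (4 s.f.).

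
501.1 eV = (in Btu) 1 eV = 1.6021766e-19 J, so 501.1 eV = 501.1 * 1.6021766e-19 = 8.0285071e-17 J. 1 Btu = 1055.0559 J, so 8.0285071e-17 J = 8.0285071e-17 / 1055.0559 = 7.6095565e-20 Btu ≈ 7.61e-20 Btu (4 s.f.). Final answer: 7.61e-20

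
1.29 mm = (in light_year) 1 mm = 0.001 m, so 1.29 mm = 1.29 * 0.001 = 0.00129 m. 1 light_year = 9.4607305e+15 m, so 0.00129 m = 0.00129 / 9.4607305e+15 = 1.3635311e-19 light_year ≈ 1.364e-19 light_year (4 s.f.). Final answer: 1.364e-19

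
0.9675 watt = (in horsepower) 0.9675 watt = 0.9675 W. 1 horsepower = 745.69987 W, so 0.9675 W = 0.9675 / 745.69987 = 0.0012974389 horsepower ≈ 0.001297 horsepower (4 s.f.). Final answer: 0.001297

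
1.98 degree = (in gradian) 2.2. Check: 1 degree = 0.017453293 rad, so 1.98 degree = 1.98 * 0.017453293 = 0.034557519 rad. 1 gradian = 0.015707963 rad, so 0.034557519 rad = 0.034557519 / 0.015707963 = 2.2 gradian.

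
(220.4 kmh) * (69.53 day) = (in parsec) 1.192e-08. Check: 1 kmh = 0.27777778 m/s, so 220.4 kmh = 220.4 * 0.27777778 = 61.222222 m/s. 1 day = 86400 s, so 69.53 day = 69.53 * 86400 = 6007392 s. Combine: 61.222222 m/s * 6007392 s = 3.6778589e+08 m. 1 parsec = 3.0856776e+16 m, so 3.6778589e+08 m = 3.6778589e+08 / 3.0856776e+16 = 1.1919129e-08 parsec ≈ 1.192e-08 parsec (4 s.f.).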